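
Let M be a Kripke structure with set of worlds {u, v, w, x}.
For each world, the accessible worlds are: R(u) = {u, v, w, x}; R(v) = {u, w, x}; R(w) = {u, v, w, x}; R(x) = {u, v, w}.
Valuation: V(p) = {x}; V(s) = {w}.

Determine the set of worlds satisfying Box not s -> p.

Let φ = Box not s -> p. Evaluate φ at each world:
  u (successors {u, v, w, x}): φ is true.
  v (successors {u, w, x}): φ is true.
  w (successors {u, v, w, x}): φ is true.
  x (successors {u, v, w}): φ is true.
For instance, at w:
  At w: Box not s is false, p is false, so Box not s -> p is true.
    At w: Box not s requires not s at every successor {u, v, w, x}.
      not s fails at w, so Box not s is false at w.
Satisfying worlds: {u, v, w, x}

u, v, w, x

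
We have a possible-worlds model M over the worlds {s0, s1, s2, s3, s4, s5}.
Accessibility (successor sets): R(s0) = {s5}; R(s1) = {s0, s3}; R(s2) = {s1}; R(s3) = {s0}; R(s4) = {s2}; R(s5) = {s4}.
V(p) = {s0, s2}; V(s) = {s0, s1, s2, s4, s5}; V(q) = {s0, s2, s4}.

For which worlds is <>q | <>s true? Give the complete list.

Let φ = <>q | <>s. Evaluate φ at each world:
  s0 (successors {s5}): φ is true.
  s1 (successors {s0, s3}): φ is true.
  s2 (successors {s1}): φ is true.
  s3 (successors {s0}): φ is true.
  s4 (successors {s2}): φ is true.
  s5 (successors {s4}): φ is true.
For instance, at s4:
  At s4: <>q is true, <>s is true, so <>q | <>s is true.
    At s4: <>q requires q at some successor in {s2}.
      q holds at s2, so <>q is true at s4.
    At s4: <>s requires s at some successor in {s2}.
      s holds at s2, so <>s is true at s4.
Satisfying worlds: {s0, s1, s2, s3, s4, s5}

s0, s1, s2, s3, s4, s5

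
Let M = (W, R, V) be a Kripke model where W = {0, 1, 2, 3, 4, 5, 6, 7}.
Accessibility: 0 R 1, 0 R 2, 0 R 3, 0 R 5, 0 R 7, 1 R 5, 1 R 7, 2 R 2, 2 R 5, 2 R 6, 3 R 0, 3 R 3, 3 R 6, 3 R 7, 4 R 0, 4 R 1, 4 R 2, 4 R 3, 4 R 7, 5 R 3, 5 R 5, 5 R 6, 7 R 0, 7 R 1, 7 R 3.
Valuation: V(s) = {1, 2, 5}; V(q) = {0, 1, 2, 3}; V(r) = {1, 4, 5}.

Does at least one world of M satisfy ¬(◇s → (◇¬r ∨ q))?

No

Let φ = ¬(◇s → (◇¬r ∨ q)). Evaluate φ at each world:
  0 (successors {1, 2, 3, 5, 7}): φ is false.
  1 (successors {5, 7}): φ is false.
  2 (successors {2, 5, 6}): φ is false.
  3 (successors {0, 3, 6, 7}): φ is false.
  4 (successors {0, 1, 2, 3, 7}): φ is false.
  5 (successors {3, 5, 6}): φ is false.
  6 (successors ∅): φ is false.
  7 (successors {0, 1, 3}): φ is false.
For instance, at 3:
  At 3: ◇s → (◇¬r ∨ q) is true, so ¬(◇s → (◇¬r ∨ q)) is false.
    At 3: ◇s is false, ◇¬r ∨ q is true, so ◇s → (◇¬r ∨ q) is true.
      At 3: ◇s requires s at some successor in {0, 3, 6, 7}.
        At 0: s is false.
        At 3: s is false.
        At 6: s is false.
        At 7: s is false.
      So ◇s is false at 3.
      At 3: ◇¬r is true, q is true, so ◇¬r ∨ q is true.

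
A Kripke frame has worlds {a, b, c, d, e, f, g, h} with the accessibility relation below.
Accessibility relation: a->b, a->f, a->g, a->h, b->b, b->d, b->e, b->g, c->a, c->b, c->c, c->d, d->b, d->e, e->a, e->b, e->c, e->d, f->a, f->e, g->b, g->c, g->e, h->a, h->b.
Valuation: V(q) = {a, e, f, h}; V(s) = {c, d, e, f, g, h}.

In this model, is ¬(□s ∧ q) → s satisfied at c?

Yes

At c: ¬(□s ∧ q) is true, s is true, so ¬(□s ∧ q) → s is true.
  At c: □s ∧ q is false, so ¬(□s ∧ q) is true.
    At c: □s is false, q is false, so □s ∧ q is false.
      At c: □s requires s at every successor {a, b, c, d}.
        s fails at a, so □s is false at c.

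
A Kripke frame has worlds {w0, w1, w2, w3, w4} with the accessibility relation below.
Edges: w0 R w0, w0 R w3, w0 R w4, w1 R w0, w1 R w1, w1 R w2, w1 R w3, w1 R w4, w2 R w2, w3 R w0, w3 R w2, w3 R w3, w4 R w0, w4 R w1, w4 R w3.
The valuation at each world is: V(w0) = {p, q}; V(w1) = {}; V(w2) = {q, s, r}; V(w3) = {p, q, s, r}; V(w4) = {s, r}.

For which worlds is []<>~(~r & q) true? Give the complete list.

w0, w1, w2, w3, w4

Let φ = []<>~(~r & q). Evaluate φ at each world:
  w0 (successors {w0, w3, w4}): φ is true.
  w1 (successors {w0, w1, w2, w3, w4}): φ is true.
  w2 (successors {w2}): φ is true.
  w3 (successors {w0, w2, w3}): φ is true.
  w4 (successors {w0, w1, w3}): φ is true.
For instance, at w1:
  At w1: []<>~(~r & q) requires <>~(~r & q) at every successor {w0, w1, w2, w3, w4}.
    At w0: <>~(~r & q) is true.
    At w1: <>~(~r & q) is true.
    At w2: <>~(~r & q) is true.
    At w3: <>~(~r & q) is true.
    At w4: <>~(~r & q) is true.
  So []<>~(~r & q) is true at w1.
Satisfying worlds: {w0, w1, w2, w3, w4}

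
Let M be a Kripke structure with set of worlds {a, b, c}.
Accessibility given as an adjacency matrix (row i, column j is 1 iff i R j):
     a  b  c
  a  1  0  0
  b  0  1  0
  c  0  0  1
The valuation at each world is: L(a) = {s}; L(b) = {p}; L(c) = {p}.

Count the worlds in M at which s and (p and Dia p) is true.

Let φ = s and (p and Dia p). Evaluate φ at each world:
  a (successors {a}): φ is false.
  b (successors {b}): φ is false.
  c (successors {c}): φ is false.
For instance, at b:
  At b: s is false, p and Dia p is true, so s and (p and Dia p) is false.
    At b: p is true, Dia p is true, so p and Dia p is true.
      At b: Dia p requires p at some successor in {b}.
        p holds at b, so Dia p is true at b.
Satisfying worlds: none.

0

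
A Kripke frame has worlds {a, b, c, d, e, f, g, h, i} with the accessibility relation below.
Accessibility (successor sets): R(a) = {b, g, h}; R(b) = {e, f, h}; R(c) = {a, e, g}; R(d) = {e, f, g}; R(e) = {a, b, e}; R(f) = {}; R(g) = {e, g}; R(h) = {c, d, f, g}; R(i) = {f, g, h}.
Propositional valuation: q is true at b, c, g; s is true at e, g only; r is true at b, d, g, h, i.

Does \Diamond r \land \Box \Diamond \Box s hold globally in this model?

Recall that \Box ψ holds at a world iff ψ holds at every accessible world, and \Diamond ψ holds iff ψ holds at some accessible world.
Let φ = \Diamond r \land \Box \Diamond \Box s. Evaluate φ at each world:
  a (successors {b, g, h}): φ is true.
  b (successors {e, f, h}): φ is false.
  c (successors {a, e, g}): φ is false.
  d (successors {e, f, g}): φ is false.
  e (successors {a, b, e}): φ is false.
  f (successors ∅): φ is false.
  g (successors {e, g}): φ is false.
  h (successors {c, d, f, g}): φ is false.
  i (successors {f, g, h}): φ is false.
Detail at b (counterexample):
  At b: \Diamond r is true, \Box \Diamond \Box s is false, so \Diamond r \land \Box \Diamond \Box s is false.
    At b: \Diamond r requires r at some successor in {e, f, h}.
      r holds at h, so \Diamond r is true at b.
    At b: \Box \Diamond \Box s requires \Diamond \Box s at every successor {e, f, h}.
      \Diamond \Box s fails at e, so \Box \Diamond \Box s is false at b.

No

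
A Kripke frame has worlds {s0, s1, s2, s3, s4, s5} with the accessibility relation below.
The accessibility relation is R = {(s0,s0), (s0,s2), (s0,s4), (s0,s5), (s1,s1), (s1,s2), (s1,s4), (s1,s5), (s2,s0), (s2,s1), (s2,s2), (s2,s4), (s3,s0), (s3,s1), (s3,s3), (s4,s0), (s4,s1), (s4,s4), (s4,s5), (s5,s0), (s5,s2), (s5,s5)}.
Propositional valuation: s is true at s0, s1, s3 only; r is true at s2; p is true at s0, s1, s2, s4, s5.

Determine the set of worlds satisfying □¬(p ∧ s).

none

Let φ = □¬(p ∧ s). Evaluate φ at each world:
  s0 (successors {s0, s2, s4, s5}): φ is false.
  s1 (successors {s1, s2, s4, s5}): φ is false.
  s2 (successors {s0, s1, s2, s4}): φ is false.
  s3 (successors {s0, s1, s3}): φ is false.
  s4 (successors {s0, s1, s4, s5}): φ is false.
  s5 (successors {s0, s2, s5}): φ is false.
For instance, at s1:
  At s1: □¬(p ∧ s) requires ¬(p ∧ s) at every successor {s1, s2, s4, s5}.
    ¬(p ∧ s) fails at s1, so □¬(p ∧ s) is false at s1.
Satisfying worlds: none.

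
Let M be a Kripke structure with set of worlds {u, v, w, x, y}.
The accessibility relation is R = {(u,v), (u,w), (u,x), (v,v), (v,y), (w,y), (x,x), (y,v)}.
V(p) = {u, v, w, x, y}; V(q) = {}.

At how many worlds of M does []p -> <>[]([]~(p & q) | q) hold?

5

Recall that []ψ holds at a world iff ψ holds at every accessible world, and <>ψ holds iff ψ holds at some accessible world.
Let φ = []p -> <>[]([]~(p & q) | q). Evaluate φ at each world:
  u (successors {v, w, x}): φ is true.
  v (successors {v, y}): φ is true.
  w (successors {y}): φ is true.
  x (successors {x}): φ is true.
  y (successors {v}): φ is true.
For instance, at v:
  At v: []p is true, <>[]([]~(p & q) | q) is true, so []p -> <>[]([]~(p & q) | q) is true.
    At v: []p requires p at every successor {v, y}.
      At v: p is true.
      At y: p is true.
    So []p is true at v.
    At v: <>[]([]~(p & q) | q) requires []([]~(p & q) | q) at some successor in {v, y}.
      []([]~(p & q) | q) holds at v, so <>[]([]~(p & q) | q) is true at v.
Satisfying worlds: {u, v, w, x, y}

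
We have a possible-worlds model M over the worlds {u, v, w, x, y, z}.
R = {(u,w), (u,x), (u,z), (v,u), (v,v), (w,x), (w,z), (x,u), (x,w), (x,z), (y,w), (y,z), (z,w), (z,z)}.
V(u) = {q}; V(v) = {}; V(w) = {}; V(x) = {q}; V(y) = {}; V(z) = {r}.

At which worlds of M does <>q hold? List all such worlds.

Let φ = <>q. Evaluate φ at each world:
  u (successors {w, x, z}): φ is true.
  v (successors {u, v}): φ is true.
  w (successors {x, z}): φ is true.
  x (successors {u, w, z}): φ is true.
  y (successors {w, z}): φ is false.
  z (successors {w, z}): φ is false.
For instance, at v:
  At v: <>q requires q at some successor in {u, v}.
    q holds at u, so <>q is true at v.
Satisfying worlds: {u, v, w, x}

u, v, w, x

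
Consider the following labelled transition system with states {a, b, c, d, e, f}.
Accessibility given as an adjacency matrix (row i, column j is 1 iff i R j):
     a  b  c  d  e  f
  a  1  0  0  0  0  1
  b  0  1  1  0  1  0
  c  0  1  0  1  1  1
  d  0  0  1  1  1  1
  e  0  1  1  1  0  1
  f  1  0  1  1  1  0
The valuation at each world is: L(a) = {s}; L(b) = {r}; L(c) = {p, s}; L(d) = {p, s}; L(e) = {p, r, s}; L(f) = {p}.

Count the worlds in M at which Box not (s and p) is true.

1

Recall that Box ψ holds at a world iff ψ holds at every accessible world, and Dia ψ holds iff ψ holds at some accessible world.
Let φ = Box not (s and p). Evaluate φ at each world:
  a (successors {a, f}): φ is true.
  b (successors {b, c, e}): φ is false.
  c (successors {b, d, e, f}): φ is false.
  d (successors {c, d, e, f}): φ is false.
  e (successors {b, c, d, f}): φ is false.
  f (successors {a, c, d, e}): φ is false.
For instance, at c:
  At c: Box not (s and p) requires not (s and p) at every successor {b, d, e, f}.
    not (s and p) fails at d, so Box not (s and p) is false at c.
Satisfying worlds: {a}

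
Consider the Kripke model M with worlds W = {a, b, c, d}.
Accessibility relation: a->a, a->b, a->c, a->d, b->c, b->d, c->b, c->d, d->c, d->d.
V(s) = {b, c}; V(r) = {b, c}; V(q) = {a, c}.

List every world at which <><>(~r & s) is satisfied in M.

none

Let φ = <><>(~r & s). Evaluate φ at each world:
  a (successors {a, b, c, d}): φ is false.
  b (successors {c, d}): φ is false.
  c (successors {b, d}): φ is false.
  d (successors {c, d}): φ is false.
For instance, at d:
  At d: <><>(~r & s) requires <>(~r & s) at some successor in {c, d}.
    At c: <>(~r & s) is false.
    At d: <>(~r & s) is false.
  So <><>(~r & s) is false at d.
Satisfying worlds: none.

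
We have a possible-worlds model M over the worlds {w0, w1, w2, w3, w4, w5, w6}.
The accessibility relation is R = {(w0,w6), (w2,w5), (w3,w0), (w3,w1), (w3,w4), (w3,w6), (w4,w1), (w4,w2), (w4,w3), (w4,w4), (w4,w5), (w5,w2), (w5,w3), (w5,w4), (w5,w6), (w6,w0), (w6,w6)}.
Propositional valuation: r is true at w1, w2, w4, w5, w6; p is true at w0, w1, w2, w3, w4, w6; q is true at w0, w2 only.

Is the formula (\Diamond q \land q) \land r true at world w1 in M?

No

Recall that \Diamond ψ holds at a world iff ψ holds at some accessible world.
At w1: \Diamond q \land q is false, r is true, so (\Diamond q \land q) \land r is false.
  At w1: \Diamond q is false, q is false, so \Diamond q \land q is false.
    At w1: no accessible worlds, so \Diamond q is false.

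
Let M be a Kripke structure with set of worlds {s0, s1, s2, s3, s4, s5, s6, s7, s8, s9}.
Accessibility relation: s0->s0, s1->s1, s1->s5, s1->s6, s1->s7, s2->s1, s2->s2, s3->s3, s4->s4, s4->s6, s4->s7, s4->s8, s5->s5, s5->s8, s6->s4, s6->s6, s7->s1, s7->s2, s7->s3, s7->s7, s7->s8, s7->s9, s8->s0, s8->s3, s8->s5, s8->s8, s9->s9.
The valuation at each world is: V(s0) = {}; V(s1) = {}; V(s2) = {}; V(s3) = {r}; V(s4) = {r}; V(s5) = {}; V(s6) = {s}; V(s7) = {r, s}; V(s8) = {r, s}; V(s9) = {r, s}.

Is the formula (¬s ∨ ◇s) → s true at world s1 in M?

At s1: ¬s ∨ ◇s is true, s is false, so (¬s ∨ ◇s) → s is false.
  At s1: ¬s is true, ◇s is true, so ¬s ∨ ◇s is true.
    At s1: ◇s requires s at some successor in {s1, s5, s6, s7}.
      s holds at s6, so ◇s is true at s1.

No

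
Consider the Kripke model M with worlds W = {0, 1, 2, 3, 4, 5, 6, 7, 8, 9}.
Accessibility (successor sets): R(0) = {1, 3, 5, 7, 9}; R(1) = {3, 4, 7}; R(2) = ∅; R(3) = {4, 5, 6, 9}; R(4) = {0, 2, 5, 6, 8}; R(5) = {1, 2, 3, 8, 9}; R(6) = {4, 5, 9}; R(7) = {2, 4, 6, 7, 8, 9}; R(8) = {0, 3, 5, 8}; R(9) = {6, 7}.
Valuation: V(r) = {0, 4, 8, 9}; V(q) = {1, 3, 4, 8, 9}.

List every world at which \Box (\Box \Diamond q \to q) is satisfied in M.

Let φ = \Box (\Box \Diamond q \to q). Evaluate φ at each world:
  0 (successors {1, 3, 5, 7, 9}): φ is true.
  1 (successors {3, 4, 7}): φ is true.
  2 (successors ∅): φ is true.
  3 (successors {4, 5, 6, 9}): φ is true.
  4 (successors {0, 2, 5, 6, 8}): φ is false.
  5 (successors {1, 2, 3, 8, 9}): φ is false.
  6 (successors {4, 5, 9}): φ is true.
  7 (successors {2, 4, 6, 7, 8, 9}): φ is false.
  8 (successors {0, 3, 5, 8}): φ is true.
  9 (successors {6, 7}): φ is true.
For instance, at 3:
  At 3: \Box (\Box \Diamond q \to q) requires \Box \Diamond q \to q at every successor {4, 5, 6, 9}.
    At 4: \Box \Diamond q \to q is true.
    At 5: \Box \Diamond q \to q is true.
    At 6: \Box \Diamond q \to q is true.
    At 9: \Box \Diamond q \to q is true.
  So \Box (\Box \Diamond q \to q) is true at 3.
Satisfying worlds: {0, 1, 2, 3, 6, 8, 9}

0, 1, 2, 3, 6, 8, 9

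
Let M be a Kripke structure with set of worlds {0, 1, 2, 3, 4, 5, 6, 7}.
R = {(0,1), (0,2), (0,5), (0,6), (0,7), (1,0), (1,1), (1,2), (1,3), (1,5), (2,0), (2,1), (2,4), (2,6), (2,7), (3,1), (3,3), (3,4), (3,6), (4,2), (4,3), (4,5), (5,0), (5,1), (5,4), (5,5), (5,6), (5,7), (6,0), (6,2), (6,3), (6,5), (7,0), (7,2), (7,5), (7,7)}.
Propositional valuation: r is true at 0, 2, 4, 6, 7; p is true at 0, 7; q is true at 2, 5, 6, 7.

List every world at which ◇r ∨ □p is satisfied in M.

Let φ = ◇r ∨ □p. Evaluate φ at each world:
  0 (successors {1, 2, 5, 6, 7}): φ is true.
  1 (successors {0, 1, 2, 3, 5}): φ is true.
  2 (successors {0, 1, 4, 6, 7}): φ is true.
  3 (successors {1, 3, 4, 6}): φ is true.
  4 (successors {2, 3, 5}): φ is true.
  5 (successors {0, 1, 4, 5, 6, 7}): φ is true.
  6 (successors {0, 2, 3, 5}): φ is true.
  7 (successors {0, 2, 5, 7}): φ is true.
For instance, at 6:
  At 6: ◇r is true, □p is false, so ◇r ∨ □p is true.
    At 6: ◇r requires r at some successor in {0, 2, 3, 5}.
      r holds at 0, so ◇r is true at 6.
    At 6: □p requires p at every successor {0, 2, 3, 5}.
      p fails at 2, so □p is false at 6.
Satisfying worlds: {0, 1, 2, 3, 4, 5, 6, 7}

0, 1, 2, 3, 4, 5, 6, 7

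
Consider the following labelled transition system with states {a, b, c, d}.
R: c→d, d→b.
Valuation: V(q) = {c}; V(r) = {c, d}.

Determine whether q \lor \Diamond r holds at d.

At d: q is false, \Diamond r is false, so q \lor \Diamond r is false.
  At d: \Diamond r requires r at some successor in {b}.
    At b: r is false.
  So \Diamond r is false at d.

No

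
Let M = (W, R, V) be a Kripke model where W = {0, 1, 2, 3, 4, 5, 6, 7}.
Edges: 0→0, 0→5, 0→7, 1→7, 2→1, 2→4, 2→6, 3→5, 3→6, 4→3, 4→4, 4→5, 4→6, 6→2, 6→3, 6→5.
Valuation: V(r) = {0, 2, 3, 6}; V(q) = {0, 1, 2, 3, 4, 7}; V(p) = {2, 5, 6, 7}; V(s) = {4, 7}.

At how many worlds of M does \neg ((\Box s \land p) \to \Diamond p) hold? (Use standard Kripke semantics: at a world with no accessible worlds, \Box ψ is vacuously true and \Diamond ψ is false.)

2

Let φ = \neg ((\Box s \land p) \to \Diamond p). Evaluate φ at each world:
  0 (successors {0, 5, 7}): φ is false.
  1 (successors {7}): φ is false.
  2 (successors {1, 4, 6}): φ is false.
  3 (successors {5, 6}): φ is false.
  4 (successors {3, 4, 5, 6}): φ is false.
  5 (successors ∅): φ is true.
  6 (successors {2, 3, 5}): φ is false.
  7 (successors ∅): φ is true.
For instance, at 1:
  At 1: (\Box s \land p) \to \Diamond p is true, so \neg ((\Box s \land p) \to \Diamond p) is false.
    At 1: \Box s \land p is false, \Diamond p is true, so (\Box s \land p) \to \Diamond p is true.
      At 1: \Box s is true, p is false, so \Box s \land p is false.
      At 1: \Diamond p requires p at some successor in {7}.
        p holds at 7, so \Diamond p is true at 1.
Satisfying worlds: {5, 7}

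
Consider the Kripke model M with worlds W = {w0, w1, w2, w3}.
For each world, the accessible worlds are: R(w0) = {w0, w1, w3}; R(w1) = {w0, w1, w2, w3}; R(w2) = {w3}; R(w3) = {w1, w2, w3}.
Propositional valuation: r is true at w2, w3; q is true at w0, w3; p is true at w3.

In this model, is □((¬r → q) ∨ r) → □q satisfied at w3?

Recall that □ψ holds at a world iff ψ holds at every accessible world, and ◇ψ holds iff ψ holds at some accessible world.
At w3: □((¬r → q) ∨ r) is false, □q is false, so □((¬r → q) ∨ r) → □q is true.
  At w3: □((¬r → q) ∨ r) requires (¬r → q) ∨ r at every successor {w1, w2, w3}.
    (¬r → q) ∨ r fails at w1, so □((¬r → q) ∨ r) is false at w3.
  At w3: □q requires q at every successor {w1, w2, w3}.
    q fails at w1, so □q is false at w3.

Yes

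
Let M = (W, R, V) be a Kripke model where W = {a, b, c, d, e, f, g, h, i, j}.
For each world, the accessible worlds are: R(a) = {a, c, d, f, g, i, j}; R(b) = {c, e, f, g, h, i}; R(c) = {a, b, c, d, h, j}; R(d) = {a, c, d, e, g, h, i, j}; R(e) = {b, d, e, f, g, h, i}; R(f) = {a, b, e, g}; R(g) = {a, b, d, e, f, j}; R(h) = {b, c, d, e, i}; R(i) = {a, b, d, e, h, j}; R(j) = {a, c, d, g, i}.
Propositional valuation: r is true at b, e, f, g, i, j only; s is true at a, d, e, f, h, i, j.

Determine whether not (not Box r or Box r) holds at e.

No

At e: not Box r or Box r is true, so not (not Box r or Box r) is false.
  At e: not Box r is true, Box r is false, so not Box r or Box r is true.
    At e: Box r is false, so not Box r is true.
      At e: Box r requires r at every successor {b, d, e, f, g, h, i}.
        r fails at d, so Box r is false at e.
    At e: Box r requires r at every successor {b, d, e, f, g, h, i}.
      r fails at d, so Box r is false at e.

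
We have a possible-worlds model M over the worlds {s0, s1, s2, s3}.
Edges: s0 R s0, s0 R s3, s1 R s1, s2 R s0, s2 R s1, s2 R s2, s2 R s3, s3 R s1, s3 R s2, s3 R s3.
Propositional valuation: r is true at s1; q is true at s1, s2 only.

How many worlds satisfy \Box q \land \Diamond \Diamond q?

1

Let φ = \Box q \land \Diamond \Diamond q. Evaluate φ at each world:
  s0 (successors {s0, s3}): φ is false.
  s1 (successors {s1}): φ is true.
  s2 (successors {s0, s1, s2, s3}): φ is false.
  s3 (successors {s1, s2, s3}): φ is false.
For instance, at s2:
  At s2: \Box q is false, \Diamond \Diamond q is true, so \Box q \land \Diamond \Diamond q is false.
    At s2: \Box q requires q at every successor {s0, s1, s2, s3}.
      q fails at s0, so \Box q is false at s2.
    At s2: \Diamond \Diamond q requires \Diamond q at some successor in {s0, s1, s2, s3}.
      \Diamond q holds at s1, so \Diamond \Diamond q is true at s2.
Satisfying worlds: {s1}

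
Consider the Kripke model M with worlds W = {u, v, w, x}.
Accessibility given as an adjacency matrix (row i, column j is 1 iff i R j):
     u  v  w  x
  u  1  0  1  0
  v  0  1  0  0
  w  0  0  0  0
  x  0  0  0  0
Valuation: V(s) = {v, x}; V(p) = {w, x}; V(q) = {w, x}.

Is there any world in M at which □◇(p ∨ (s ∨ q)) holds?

Let φ = □◇(p ∨ (s ∨ q)). Evaluate φ at each world:
  u (successors {u, w}): φ is false.
  v (successors {v}): φ is true.
  w (successors ∅): φ is true.
  x (successors ∅): φ is true.
Detail at v (witness):
  At v: □◇(p ∨ (s ∨ q)) requires ◇(p ∨ (s ∨ q)) at every successor {v}.
      At v: ◇(p ∨ (s ∨ q)) requires p ∨ (s ∨ q) at some successor in {v}.
        p ∨ (s ∨ q) holds at v, so ◇(p ∨ (s ∨ q)) is true at v.
  So □◇(p ∨ (s ∨ q)) is true at v.

Yes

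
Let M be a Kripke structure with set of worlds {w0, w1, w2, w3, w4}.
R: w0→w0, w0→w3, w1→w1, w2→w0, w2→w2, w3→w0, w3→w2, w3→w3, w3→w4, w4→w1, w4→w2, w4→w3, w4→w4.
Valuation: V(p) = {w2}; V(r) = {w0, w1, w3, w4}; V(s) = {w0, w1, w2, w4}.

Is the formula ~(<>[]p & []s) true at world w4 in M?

Recall that []ψ holds at a world iff ψ holds at every accessible world, and <>ψ holds iff ψ holds at some accessible world.
At w4: <>[]p & []s is false, so ~(<>[]p & []s) is true.
  At w4: <>[]p is false, []s is false, so <>[]p & []s is false.
    At w4: <>[]p requires []p at some successor in {w1, w2, w3, w4}.
      At w1: []p is false.
      At w2: []p is false.
      At w3: []p is false.
      At w4: []p is false.
    So <>[]p is false at w4.
    At w4: []s requires s at every successor {w1, w2, w3, w4}.
      s fails at w3, so []s is false at w4.

Yes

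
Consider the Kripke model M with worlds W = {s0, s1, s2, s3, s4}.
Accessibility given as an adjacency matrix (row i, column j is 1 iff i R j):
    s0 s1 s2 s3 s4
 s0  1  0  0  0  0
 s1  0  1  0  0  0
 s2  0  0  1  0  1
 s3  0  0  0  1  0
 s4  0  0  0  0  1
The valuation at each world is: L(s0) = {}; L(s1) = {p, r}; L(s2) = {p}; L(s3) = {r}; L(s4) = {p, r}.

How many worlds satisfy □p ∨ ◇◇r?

4

Let φ = □p ∨ ◇◇r. Evaluate φ at each world:
  s0 (successors {s0}): φ is false.
  s1 (successors {s1}): φ is true.
  s2 (successors {s2, s4}): φ is true.
  s3 (successors {s3}): φ is true.
  s4 (successors {s4}): φ is true.
For instance, at s3:
  At s3: □p is false, ◇◇r is true, so □p ∨ ◇◇r is true.
    At s3: □p requires p at every successor {s3}.
      p fails at s3, so □p is false at s3.
    At s3: ◇◇r requires ◇r at some successor in {s3}.
      ◇r holds at s3, so ◇◇r is true at s3.
Satisfying worlds: {s1, s2, s3, s4}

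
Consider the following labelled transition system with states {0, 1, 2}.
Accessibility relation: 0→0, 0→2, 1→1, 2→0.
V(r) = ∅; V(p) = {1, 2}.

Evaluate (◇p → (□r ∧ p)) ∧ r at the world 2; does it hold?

At 2: ◇p → (□r ∧ p) is true, r is false, so (◇p → (□r ∧ p)) ∧ r is false.
  At 2: ◇p is false, □r ∧ p is false, so ◇p → (□r ∧ p) is true.
    At 2: ◇p requires p at some successor in {0}.
      At 0: p is false.
    So ◇p is false at 2.
    At 2: □r is false, p is true, so □r ∧ p is false.
      At 2: □r requires r at every successor {0}.
        r fails at 0, so □r is false at 2.

No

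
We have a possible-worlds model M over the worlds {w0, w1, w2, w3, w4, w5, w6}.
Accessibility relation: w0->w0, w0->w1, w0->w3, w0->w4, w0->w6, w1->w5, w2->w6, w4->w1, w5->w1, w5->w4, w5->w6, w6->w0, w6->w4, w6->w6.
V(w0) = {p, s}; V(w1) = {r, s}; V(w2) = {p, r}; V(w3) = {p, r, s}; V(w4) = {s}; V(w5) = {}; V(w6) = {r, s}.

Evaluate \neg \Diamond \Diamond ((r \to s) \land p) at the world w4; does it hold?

Yes

At w4: \Diamond \Diamond ((r \to s) \land p) is false, so \neg \Diamond \Diamond ((r \to s) \land p) is true.
  At w4: \Diamond \Diamond ((r \to s) \land p) requires \Diamond ((r \to s) \land p) at some successor in {w1}.
    At w1: \Diamond ((r \to s) \land p) is false.
  So \Diamond \Diamond ((r \to s) \land p) is false at w4.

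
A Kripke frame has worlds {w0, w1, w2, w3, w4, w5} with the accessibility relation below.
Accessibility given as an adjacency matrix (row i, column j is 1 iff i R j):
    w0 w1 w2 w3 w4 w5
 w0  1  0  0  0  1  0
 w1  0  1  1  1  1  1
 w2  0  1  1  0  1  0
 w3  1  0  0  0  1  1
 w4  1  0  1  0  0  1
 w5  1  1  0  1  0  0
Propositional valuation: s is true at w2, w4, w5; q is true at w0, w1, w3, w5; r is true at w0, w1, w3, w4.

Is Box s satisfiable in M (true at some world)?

No

Recall that Box ψ holds at a world iff ψ holds at every accessible world, and Dia ψ holds iff ψ holds at some accessible world.
Let φ = Box s. Evaluate φ at each world:
  w0 (successors {w0, w4}): φ is false.
  w1 (successors {w1, w2, w3, w4, w5}): φ is false.
  w2 (successors {w1, w2, w4}): φ is false.
  w3 (successors {w0, w4, w5}): φ is false.
  w4 (successors {w0, w2, w5}): φ is false.
  w5 (successors {w0, w1, w3}): φ is false.
For instance, at w0:
  At w0: Box s requires s at every successor {w0, w4}.
    s fails at w0, so Box s is false at w0.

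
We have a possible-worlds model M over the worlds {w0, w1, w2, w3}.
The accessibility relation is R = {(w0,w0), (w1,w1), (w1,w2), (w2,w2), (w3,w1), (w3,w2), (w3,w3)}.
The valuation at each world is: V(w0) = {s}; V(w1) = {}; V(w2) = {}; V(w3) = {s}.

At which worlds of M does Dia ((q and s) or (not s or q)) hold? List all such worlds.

Recall that Dia ψ holds at a world iff ψ holds at some accessible world.
Let φ = Dia ((q and s) or (not s or q)). Evaluate φ at each world:
  w0 (successors {w0}): φ is false.
  w1 (successors {w1, w2}): φ is true.
  w2 (successors {w2}): φ is true.
  w3 (successors {w1, w2, w3}): φ is true.
For instance, at w3:
  At w3: Dia ((q and s) or (not s or q)) requires (q and s) or (not s or q) at some successor in {w1, w2, w3}.
    (q and s) or (not s or q) holds at w1, so Dia ((q and s) or (not s or q)) is true at w3.
Satisfying worlds: {w1, w2, w3}

w1, w2, w3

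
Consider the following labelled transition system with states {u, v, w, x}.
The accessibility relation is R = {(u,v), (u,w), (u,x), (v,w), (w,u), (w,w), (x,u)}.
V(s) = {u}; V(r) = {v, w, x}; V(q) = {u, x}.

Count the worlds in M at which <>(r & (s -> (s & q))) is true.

Recall that <>ψ holds at a world iff ψ holds at some accessible world.
Let φ = <>(r & (s -> (s & q))). Evaluate φ at each world:
  u (successors {v, w, x}): φ is true.
  v (successors {w}): φ is true.
  w (successors {u, w}): φ is true.
  x (successors {u}): φ is false.
For instance, at w:
  At w: <>(r & (s -> (s & q))) requires r & (s -> (s & q)) at some successor in {u, w}.
    r & (s -> (s & q)) holds at w, so <>(r & (s -> (s & q))) is true at w.
Satisfying worlds: {u, v, w}

3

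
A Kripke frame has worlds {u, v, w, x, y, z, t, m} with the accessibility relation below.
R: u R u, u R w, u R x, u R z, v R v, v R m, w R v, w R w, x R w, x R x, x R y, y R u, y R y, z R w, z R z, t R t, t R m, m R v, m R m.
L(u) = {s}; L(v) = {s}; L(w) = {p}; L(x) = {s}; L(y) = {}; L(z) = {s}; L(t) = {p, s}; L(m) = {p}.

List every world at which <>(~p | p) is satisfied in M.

Recall that <>ψ holds at a world iff ψ holds at some accessible world.
Let φ = <>(~p | p). Evaluate φ at each world:
  u (successors {u, w, x, z}): φ is true.
  v (successors {v, m}): φ is true.
  w (successors {v, w}): φ is true.
  x (successors {w, x, y}): φ is true.
  y (successors {u, y}): φ is true.
  z (successors {w, z}): φ is true.
  t (successors {t, m}): φ is true.
  m (successors {v, m}): φ is true.
For instance, at t:
  At t: <>(~p | p) requires ~p | p at some successor in {t, m}.
    ~p | p holds at t, so <>(~p | p) is true at t.
Satisfying worlds: {u, v, w, x, y, z, t, m}

u, v, w, x, y, z, t, m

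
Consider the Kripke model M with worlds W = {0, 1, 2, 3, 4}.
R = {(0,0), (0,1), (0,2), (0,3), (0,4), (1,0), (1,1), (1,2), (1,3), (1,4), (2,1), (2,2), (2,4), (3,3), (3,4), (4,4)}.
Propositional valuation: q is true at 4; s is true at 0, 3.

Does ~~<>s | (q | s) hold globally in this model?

No

Let φ = ~~<>s | (q | s). Evaluate φ at each world:
  0 (successors {0, 1, 2, 3, 4}): φ is true.
  1 (successors {0, 1, 2, 3, 4}): φ is true.
  2 (successors {1, 2, 4}): φ is false.
  3 (successors {3, 4}): φ is true.
  4 (successors {4}): φ is true.
Detail at 2 (counterexample):
  At 2: ~~<>s is false, q | s is false, so ~~<>s | (q | s) is false.
    At 2: ~<>s is true, so ~~<>s is false.
      At 2: <>s is false, so ~<>s is true.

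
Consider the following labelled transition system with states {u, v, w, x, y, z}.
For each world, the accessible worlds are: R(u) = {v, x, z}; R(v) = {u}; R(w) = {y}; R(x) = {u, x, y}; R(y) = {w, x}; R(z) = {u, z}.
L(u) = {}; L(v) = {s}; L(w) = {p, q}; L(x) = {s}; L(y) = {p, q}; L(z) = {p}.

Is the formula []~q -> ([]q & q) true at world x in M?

At x: []~q is false, []q & q is false, so []~q -> ([]q & q) is true.
  At x: []~q requires ~q at every successor {u, x, y}.
    ~q fails at y, so []~q is false at x.
  At x: []q is false, q is false, so []q & q is false.
    At x: []q requires q at every successor {u, x, y}.
      q fails at u, so []q is false at x.

Yes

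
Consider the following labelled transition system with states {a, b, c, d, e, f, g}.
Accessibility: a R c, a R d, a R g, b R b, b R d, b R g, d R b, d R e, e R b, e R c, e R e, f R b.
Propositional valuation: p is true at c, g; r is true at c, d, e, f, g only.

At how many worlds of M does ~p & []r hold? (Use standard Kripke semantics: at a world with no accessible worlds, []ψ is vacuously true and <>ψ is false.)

Recall that []ψ holds at a world iff ψ holds at every accessible world, and <>ψ holds iff ψ holds at some accessible world.
Let φ = ~p & []r. Evaluate φ at each world:
  a (successors {c, d, g}): φ is true.
  b (successors {b, d, g}): φ is false.
  c (successors ∅): φ is false.
  d (successors {b, e}): φ is false.
  e (successors {b, c, e}): φ is false.
  f (successors {b}): φ is false.
  g (successors ∅): φ is false.
For instance, at e:
  At e: ~p is true, []r is false, so ~p & []r is false.
    At e: []r requires r at every successor {b, c, e}.
      r fails at b, so []r is false at e.
Satisfying worlds: {a}

1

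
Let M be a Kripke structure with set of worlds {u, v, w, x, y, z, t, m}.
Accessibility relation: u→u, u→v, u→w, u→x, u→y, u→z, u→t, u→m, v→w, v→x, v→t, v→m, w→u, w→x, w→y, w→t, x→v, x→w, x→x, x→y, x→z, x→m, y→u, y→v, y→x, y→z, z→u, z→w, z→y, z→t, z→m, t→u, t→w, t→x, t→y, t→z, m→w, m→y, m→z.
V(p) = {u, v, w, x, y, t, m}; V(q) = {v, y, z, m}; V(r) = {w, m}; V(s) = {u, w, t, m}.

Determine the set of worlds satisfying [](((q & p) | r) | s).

Let φ = [](((q & p) | r) | s). Evaluate φ at each world:
  u (successors {u, v, w, x, y, z, t, m}): φ is false.
  v (successors {w, x, t, m}): φ is false.
  w (successors {u, x, y, t}): φ is false.
  x (successors {v, w, x, y, z, m}): φ is false.
  y (successors {u, v, x, z}): φ is false.
  z (successors {u, w, y, t, m}): φ is true.
  t (successors {u, w, x, y, z}): φ is false.
  m (successors {w, y, z}): φ is false.
For instance, at u:
  At u: [](((q & p) | r) | s) requires ((q & p) | r) | s at every successor {u, v, w, x, y, z, t, m}.
    ((q & p) | r) | s fails at x, so [](((q & p) | r) | s) is false at u.
Satisfying worlds: {z}

z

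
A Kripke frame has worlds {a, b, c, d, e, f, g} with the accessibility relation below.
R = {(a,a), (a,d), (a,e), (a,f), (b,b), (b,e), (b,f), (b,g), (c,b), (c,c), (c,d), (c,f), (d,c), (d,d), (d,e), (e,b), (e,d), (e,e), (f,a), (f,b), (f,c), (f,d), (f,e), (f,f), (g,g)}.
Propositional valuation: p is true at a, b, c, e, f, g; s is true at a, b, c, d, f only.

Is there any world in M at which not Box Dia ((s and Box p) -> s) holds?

No

Let φ = not Box Dia ((s and Box p) -> s). Evaluate φ at each world:
  a (successors {a, d, e, f}): φ is false.
  b (successors {b, e, f, g}): φ is false.
  c (successors {b, c, d, f}): φ is false.
  d (successors {c, d, e}): φ is false.
  e (successors {b, d, e}): φ is false.
  f (successors {a, b, c, d, e, f}): φ is false.
  g (successors {g}): φ is false.
For instance, at f:
  At f: Box Dia ((s and Box p) -> s) is true, so not Box Dia ((s and Box p) -> s) is false.
    At f: Box Dia ((s and Box p) -> s) requires Dia ((s and Box p) -> s) at every successor {a, b, c, d, e, f}.
      At a: Dia ((s and Box p) -> s) is true.
      At b: Dia ((s and Box p) -> s) is true.
      At c: Dia ((s and Box p) -> s) is true.
      At d: Dia ((s and Box p) -> s) is true.
      At e: Dia ((s and Box p) -> s) is true.
      At f: Dia ((s and Box p) -> s) is true.
    So Box Dia ((s and Box p) -> s) is true at f.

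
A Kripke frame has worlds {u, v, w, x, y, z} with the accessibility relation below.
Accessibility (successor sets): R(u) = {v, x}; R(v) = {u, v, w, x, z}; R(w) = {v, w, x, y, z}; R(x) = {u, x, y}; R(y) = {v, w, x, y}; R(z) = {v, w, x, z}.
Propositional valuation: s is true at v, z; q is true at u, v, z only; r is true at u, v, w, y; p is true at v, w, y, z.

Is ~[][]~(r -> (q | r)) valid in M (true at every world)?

Recall that []ψ holds at a world iff ψ holds at every accessible world, and <>ψ holds iff ψ holds at some accessible world.
Let φ = ~[][]~(r -> (q | r)). Evaluate φ at each world:
  u (successors {v, x}): φ is true.
  v (successors {u, v, w, x, z}): φ is true.
  w (successors {v, w, x, y, z}): φ is true.
  x (successors {u, x, y}): φ is true.
  y (successors {v, w, x, y}): φ is true.
  z (successors {v, w, x, z}): φ is true.
For instance, at y:
  At y: [][]~(r -> (q | r)) is false, so ~[][]~(r -> (q | r)) is true.
    At y: [][]~(r -> (q | r)) requires []~(r -> (q | r)) at every successor {v, w, x, y}.
      []~(r -> (q | r)) fails at v, so [][]~(r -> (q | r)) is false at y.

Yes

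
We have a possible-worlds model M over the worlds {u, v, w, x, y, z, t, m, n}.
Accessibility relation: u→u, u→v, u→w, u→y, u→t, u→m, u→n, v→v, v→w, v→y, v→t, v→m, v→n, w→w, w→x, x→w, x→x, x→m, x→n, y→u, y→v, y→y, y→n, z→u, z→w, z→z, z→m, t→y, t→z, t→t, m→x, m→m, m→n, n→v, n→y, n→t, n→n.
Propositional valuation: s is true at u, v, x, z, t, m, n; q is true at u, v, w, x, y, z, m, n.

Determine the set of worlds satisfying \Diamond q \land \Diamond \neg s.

Let φ = \Diamond q \land \Diamond \neg s. Evaluate φ at each world:
  u (successors {u, v, w, y, t, m, n}): φ is true.
  v (successors {v, w, y, t, m, n}): φ is true.
  w (successors {w, x}): φ is true.
  x (successors {w, x, m, n}): φ is true.
  y (successors {u, v, y, n}): φ is true.
  z (successors {u, w, z, m}): φ is true.
  t (successors {y, z, t}): φ is true.
  m (successors {x, m, n}): φ is false.
  n (successors {v, y, t, n}): φ is true.
For instance, at u:
  At u: \Diamond q is true, \Diamond \neg s is true, so \Diamond q \land \Diamond \neg s is true.
    At u: \Diamond q requires q at some successor in {u, v, w, y, t, m, n}.
      q holds at u, so \Diamond q is true at u.
    At u: \Diamond \neg s requires \neg s at some successor in {u, v, w, y, t, m, n}.
      \neg s holds at w, so \Diamond \neg s is true at u.
Satisfying worlds: {u, v, w, x, y, z, t, n}

u, v, w, x, y, z, t, n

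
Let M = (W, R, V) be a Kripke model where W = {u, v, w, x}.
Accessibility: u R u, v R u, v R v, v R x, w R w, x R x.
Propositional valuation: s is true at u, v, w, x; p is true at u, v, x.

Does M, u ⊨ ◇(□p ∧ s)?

At u: ◇(□p ∧ s) requires □p ∧ s at some successor in {u}.
  □p ∧ s holds at u, so ◇(□p ∧ s) is true at u.
    At u: □p is true, s is true, so □p ∧ s is true.
      At u: □p requires p at every successor {u}.
        At u: p is true.
      So □p is true at u.

Yes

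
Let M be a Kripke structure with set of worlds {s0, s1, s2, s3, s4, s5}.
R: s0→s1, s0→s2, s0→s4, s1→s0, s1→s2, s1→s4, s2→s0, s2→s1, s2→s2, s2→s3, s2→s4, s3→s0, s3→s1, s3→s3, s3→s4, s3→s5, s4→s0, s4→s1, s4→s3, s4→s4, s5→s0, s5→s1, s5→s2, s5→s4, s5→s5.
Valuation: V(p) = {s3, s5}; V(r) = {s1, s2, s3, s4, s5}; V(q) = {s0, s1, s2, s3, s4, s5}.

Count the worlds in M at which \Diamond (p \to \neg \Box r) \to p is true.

Recall that \Box ψ holds at a world iff ψ holds at every accessible world, and \Diamond ψ holds iff ψ holds at some accessible world.
Let φ = \Diamond (p \to \neg \Box r) \to p. Evaluate φ at each world:
  s0 (successors {s1, s2, s4}): φ is false.
  s1 (successors {s0, s2, s4}): φ is false.
  s2 (successors {s0, s1, s2, s3, s4}): φ is false.
  s3 (successors {s0, s1, s3, s4, s5}): φ is true.
  s4 (successors {s0, s1, s3, s4}): φ is false.
  s5 (successors {s0, s1, s2, s4, s5}): φ is true.
For instance, at s3:
  At s3: \Diamond (p \to \neg \Box r) is true, p is true, so \Diamond (p \to \neg \Box r) \to p is true.
    At s3: \Diamond (p \to \neg \Box r) requires p \to \neg \Box r at some successor in {s0, s1, s3, s4, s5}.
      p \to \neg \Box r holds at s0, so \Diamond (p \to \neg \Box r) is true at s3.
Satisfying worlds: {s3, s5}

2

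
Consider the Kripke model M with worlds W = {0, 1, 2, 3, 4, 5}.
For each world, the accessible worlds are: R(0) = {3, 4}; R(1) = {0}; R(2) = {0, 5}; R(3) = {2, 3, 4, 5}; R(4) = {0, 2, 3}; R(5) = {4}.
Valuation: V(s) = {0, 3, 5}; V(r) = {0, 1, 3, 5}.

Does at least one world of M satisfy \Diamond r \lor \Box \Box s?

Recall that \Box ψ holds at a world iff ψ holds at every accessible world, and \Diamond ψ holds iff ψ holds at some accessible world.
Let φ = \Diamond r \lor \Box \Box s. Evaluate φ at each world:
  0 (successors {3, 4}): φ is true.
  1 (successors {0}): φ is true.
  2 (successors {0, 5}): φ is true.
  3 (successors {2, 3, 4, 5}): φ is true.
  4 (successors {0, 2, 3}): φ is true.
  5 (successors {4}): φ is false.
Detail at 0 (witness):
  At 0: \Diamond r is true, \Box \Box s is false, so \Diamond r \lor \Box \Box s is true.
    At 0: \Diamond r requires r at some successor in {3, 4}.
      r holds at 3, so \Diamond r is true at 0.
    At 0: \Box \Box s requires \Box s at every successor {3, 4}.
      \Box s fails at 3, so \Box \Box s is false at 0.

Yes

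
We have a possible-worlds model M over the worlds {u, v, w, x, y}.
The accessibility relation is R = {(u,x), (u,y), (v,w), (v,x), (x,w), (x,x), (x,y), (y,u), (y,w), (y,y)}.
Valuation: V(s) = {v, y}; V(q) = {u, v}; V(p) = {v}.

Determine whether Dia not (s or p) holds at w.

No

Recall that Dia ψ holds at a world iff ψ holds at some accessible world.
At w: no accessible worlds, so Dia not (s or p) is false.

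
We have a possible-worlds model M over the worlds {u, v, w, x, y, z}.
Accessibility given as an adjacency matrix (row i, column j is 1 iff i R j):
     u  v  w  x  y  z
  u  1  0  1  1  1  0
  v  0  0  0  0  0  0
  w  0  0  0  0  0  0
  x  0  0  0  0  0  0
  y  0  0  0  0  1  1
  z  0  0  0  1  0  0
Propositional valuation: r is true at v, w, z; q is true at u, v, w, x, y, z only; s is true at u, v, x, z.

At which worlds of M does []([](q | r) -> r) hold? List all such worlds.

Let φ = []([](q | r) -> r). Evaluate φ at each world:
  u (successors {u, w, x, y}): φ is false.
  v (successors ∅): φ is true.
  w (successors ∅): φ is true.
  x (successors ∅): φ is true.
  y (successors {y, z}): φ is false.
  z (successors {x}): φ is false.
For instance, at y:
  At y: []([](q | r) -> r) requires [](q | r) -> r at every successor {y, z}.
    [](q | r) -> r fails at y, so []([](q | r) -> r) is false at y.
      At y: [](q | r) is true, r is false, so [](q | r) -> r is false.
Satisfying worlds: {v, w, x}

v, w, x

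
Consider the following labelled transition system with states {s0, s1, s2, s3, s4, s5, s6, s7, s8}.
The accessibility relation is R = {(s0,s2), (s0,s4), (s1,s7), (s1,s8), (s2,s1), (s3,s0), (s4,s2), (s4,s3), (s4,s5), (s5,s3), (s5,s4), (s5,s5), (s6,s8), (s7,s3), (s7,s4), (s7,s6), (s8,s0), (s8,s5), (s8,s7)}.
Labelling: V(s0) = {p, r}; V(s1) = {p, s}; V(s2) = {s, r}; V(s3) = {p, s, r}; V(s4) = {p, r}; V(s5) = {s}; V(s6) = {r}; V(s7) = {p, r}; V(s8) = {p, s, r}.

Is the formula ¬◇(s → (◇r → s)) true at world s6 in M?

No

At s6: ◇(s → (◇r → s)) is true, so ¬◇(s → (◇r → s)) is false.
  At s6: ◇(s → (◇r → s)) requires s → (◇r → s) at some successor in {s8}.
    s → (◇r → s) holds at s8, so ◇(s → (◇r → s)) is true at s6.
      At s8: s is true, ◇r → s is true, so s → (◇r → s) is true.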